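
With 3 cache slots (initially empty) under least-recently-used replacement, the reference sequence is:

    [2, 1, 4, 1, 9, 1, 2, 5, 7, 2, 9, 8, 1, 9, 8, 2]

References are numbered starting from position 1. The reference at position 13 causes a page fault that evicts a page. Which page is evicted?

pos 1: 2 -> fault, frames {2}
pos 2: 1 -> fault, frames {2,1}
pos 3: 4 -> fault, frames {2,1,4}
pos 4: 1 -> hit
pos 5: 9 -> fault, evict 2, frames {4,1,9}
pos 6: 1 -> hit
pos 7: 2 -> fault, evict 4, frames {9,1,2}
pos 8: 5 -> fault, evict 9, frames {1,2,5}
pos 9: 7 -> fault, evict 1, frames {2,5,7}
pos 10: 2 -> hit
pos 11: 9 -> fault, evict 5, frames {7,2,9}
pos 12: 8 -> fault, evict 7, frames {2,9,8}
pos 13: 1 -> fault, evict 2, frames {9,8,1}
At position 13, page 2 is evicted.

2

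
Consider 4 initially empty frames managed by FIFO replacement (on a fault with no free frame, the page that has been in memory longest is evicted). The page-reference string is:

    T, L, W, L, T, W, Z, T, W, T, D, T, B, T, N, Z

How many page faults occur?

9

T: fault, frames (T)
L: fault, frames (T L)
W: fault, frames (T L W)
L: hit
T: hit
W: hit
Z: fault, frames (T L W Z)
T: hit
W: hit
T: hit
D: fault, evict T, frames (L W Z D)
T: fault, evict L, frames (W Z D T)
B: fault, evict W, frames (Z D T B)
T: hit
N: fault, evict Z, frames (D T B N)
Z: fault, evict D, frames (T B N Z)
Page faults: 9.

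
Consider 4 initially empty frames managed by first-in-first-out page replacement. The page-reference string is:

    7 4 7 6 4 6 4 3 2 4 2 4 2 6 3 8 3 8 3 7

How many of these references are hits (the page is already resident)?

7: fault, frames {7}
4: fault, frames {7,4}
7: hit
6: fault, frames {7,4,6}
4: hit
6: hit
4: hit
3: fault, frames {7,4,6,3}
2: fault, evict 7, frames {4,6,3,2}
4: hit
2: hit
4: hit
2: hit
6: hit
3: hit
8: fault, evict 4, frames {6,3,2,8}
3: hit
8: hit
3: hit
7: fault, evict 6, frames {3,2,8,7}
Hits: 13.

13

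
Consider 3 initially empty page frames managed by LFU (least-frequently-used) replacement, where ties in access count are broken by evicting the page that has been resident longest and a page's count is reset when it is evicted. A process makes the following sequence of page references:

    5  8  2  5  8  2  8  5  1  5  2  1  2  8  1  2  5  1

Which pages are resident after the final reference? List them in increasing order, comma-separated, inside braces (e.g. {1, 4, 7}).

5 → fault, frames (5)
8 → fault, frames (5 8)
2 → fault, frames (5 8 2)
5 → hit
8 → hit
2 → hit
8 → hit
5 → hit
1 → fault, evict 2, frames (5 8 1)
5 → hit
2 → fault, evict 1, frames (5 8 2)
1 → fault, evict 2, frames (5 8 1)
2 → fault, evict 1, frames (5 8 2)
8 → hit
1 → fault, evict 2, frames (5 8 1)
2 → fault, evict 1, frames (5 8 2)
5 → hit
1 → fault, evict 2, frames (5 8 1)

{1, 5, 8}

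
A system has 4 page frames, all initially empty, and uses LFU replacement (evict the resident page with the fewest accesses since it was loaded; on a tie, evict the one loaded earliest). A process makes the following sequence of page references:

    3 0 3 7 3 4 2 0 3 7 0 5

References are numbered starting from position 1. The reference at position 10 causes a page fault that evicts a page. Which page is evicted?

pos 1: 3 -> fault, frames [3]
pos 2: 0 -> fault, frames [3, 0]
pos 3: 3 -> hit
pos 4: 7 -> fault, frames [3, 0, 7]
pos 5: 3 -> hit
pos 6: 4 -> fault, frames [3, 0, 7, 4]
pos 7: 2 -> fault, evict 0, frames [3, 7, 4, 2]
pos 8: 0 -> fault, evict 7, frames [3, 4, 2, 0]
pos 9: 3 -> hit
pos 10: 7 -> fault, evict 4, frames [3, 2, 0, 7]
At position 10, page 4 is evicted.

4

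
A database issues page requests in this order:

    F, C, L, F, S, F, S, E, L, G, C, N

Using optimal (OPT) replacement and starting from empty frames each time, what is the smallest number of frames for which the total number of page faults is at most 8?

f=1: 12 faults
f=2: 9 faults
f=3: 8 faults
f=4: 7 faults
f=5: 7 faults
f=6: 7 faults
f=7: 7 faults
Smallest f with faults ≤ 8 is 3.

3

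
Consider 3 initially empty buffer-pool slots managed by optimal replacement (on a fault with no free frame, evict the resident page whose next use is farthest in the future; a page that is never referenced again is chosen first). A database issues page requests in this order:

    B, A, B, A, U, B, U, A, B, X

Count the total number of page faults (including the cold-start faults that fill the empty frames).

4

B: fault, frames (B)
A: fault, frames (B A)
B: hit
A: hit
U: fault, frames (B A U)
B: hit
U: hit
A: hit
B: hit
X: fault, evict U, frames (B A X)
Page faults: 4.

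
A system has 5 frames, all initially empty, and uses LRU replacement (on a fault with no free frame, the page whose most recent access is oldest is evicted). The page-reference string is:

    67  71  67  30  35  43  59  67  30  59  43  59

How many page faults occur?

67 -> fault, frames {67}
71 -> fault, frames {67,71}
67 -> hit
30 -> fault, frames {71,67,30}
35 -> fault, frames {71,67,30,35}
43 -> fault, frames {71,67,30,35,43}
59 -> fault, evict 71, frames {67,30,35,43,59}
67 -> hit
30 -> hit
59 -> hit
43 -> hit
59 -> hit
Page faults: 6.

6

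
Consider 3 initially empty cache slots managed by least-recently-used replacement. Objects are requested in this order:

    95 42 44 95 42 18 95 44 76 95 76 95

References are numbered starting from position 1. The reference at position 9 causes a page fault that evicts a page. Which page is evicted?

18

pos 1: 95: fault, frames [95]
pos 2: 42: fault, frames [95, 42]
pos 3: 44: fault, frames [95, 42, 44]
pos 4: 95: hit
pos 5: 42: hit
pos 6: 18: fault, evict 44, frames [95, 42, 18]
pos 7: 95: hit
pos 8: 44: fault, evict 42, frames [18, 95, 44]
pos 9: 76: fault, evict 18, frames [95, 44, 76]
At position 9, page 18 is evicted.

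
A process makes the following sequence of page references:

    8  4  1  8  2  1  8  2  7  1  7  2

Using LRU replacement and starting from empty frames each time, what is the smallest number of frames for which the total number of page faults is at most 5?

4

f=1: 12 faults
f=2: 11 faults
f=3: 6 faults
f=4: 5 faults
f=5: 5 faults
Smallest f with faults ≤ 5 is 4.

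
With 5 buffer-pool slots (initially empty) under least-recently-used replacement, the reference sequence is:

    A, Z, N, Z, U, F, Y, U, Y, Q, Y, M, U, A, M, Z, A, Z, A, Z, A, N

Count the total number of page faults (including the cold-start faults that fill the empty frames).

A: miss, frames [A]
Z: miss, frames [A, Z]
N: miss, frames [A, Z, N]
Z: hit
U: miss, frames [A, N, Z, U]
F: miss, frames [A, N, Z, U, F]
Y: miss, evict A, frames [N, Z, U, F, Y]
U: hit
Y: hit
Q: miss, evict N, frames [Z, F, U, Y, Q]
Y: hit
M: miss, evict Z, frames [F, U, Q, Y, M]
U: hit
A: miss, evict F, frames [Q, Y, M, U, A]
M: hit
Z: miss, evict Q, frames [Y, U, A, M, Z]
A: hit
Z: hit
A: hit
Z: hit
A: hit
N: miss, evict Y, frames [U, M, Z, A, N]
Page faults: 11.

11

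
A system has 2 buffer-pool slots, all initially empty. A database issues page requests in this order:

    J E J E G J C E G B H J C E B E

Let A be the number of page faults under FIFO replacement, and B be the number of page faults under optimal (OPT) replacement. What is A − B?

Under FIFO: F F . . F F F F F F F F F F F . → 13 faults.
Under OPT: F F . . F . F F . F F F F . F . → 10 faults.
A − B = 13 − 10 = 3.

3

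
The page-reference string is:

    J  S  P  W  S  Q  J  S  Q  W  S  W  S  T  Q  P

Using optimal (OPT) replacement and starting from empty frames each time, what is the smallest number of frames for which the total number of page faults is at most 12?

2

f=1: 16 faults
f=2: 11 faults
f=3: 8 faults
f=4: 7 faults
f=5: 6 faults
f=6: 6 faults
Smallest f with faults ≤ 12 is 2.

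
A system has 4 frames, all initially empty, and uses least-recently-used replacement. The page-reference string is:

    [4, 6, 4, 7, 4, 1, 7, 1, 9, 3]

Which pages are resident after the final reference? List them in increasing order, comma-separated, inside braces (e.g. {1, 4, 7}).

4: miss, frames [4]
6: miss, frames [4, 6]
4: hit
7: miss, frames [6, 4, 7]
4: hit
1: miss, frames [6, 7, 4, 1]
7: hit
1: hit
9: miss, evict 6, frames [4, 7, 1, 9]
3: miss, evict 4, frames [7, 1, 9, 3]

{1, 3, 7, 9}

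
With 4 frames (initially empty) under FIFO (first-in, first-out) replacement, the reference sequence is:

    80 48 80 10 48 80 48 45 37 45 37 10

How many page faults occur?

5

80: miss, frames [80]
48: miss, frames [80, 48]
80: hit
10: miss, frames [80, 48, 10]
48: hit
80: hit
48: hit
45: miss, frames [80, 48, 10, 45]
37: miss, evict 80, frames [48, 10, 45, 37]
45: hit
37: hit
10: hit
Page faults: 5.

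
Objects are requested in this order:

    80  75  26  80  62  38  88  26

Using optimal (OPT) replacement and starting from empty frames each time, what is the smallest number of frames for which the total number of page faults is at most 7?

f=1: 8 faults
f=2: 6 faults
f=3: 6 faults
f=4: 6 faults
f=5: 6 faults
f=6: 6 faults
Smallest f with faults ≤ 7 is 2.

2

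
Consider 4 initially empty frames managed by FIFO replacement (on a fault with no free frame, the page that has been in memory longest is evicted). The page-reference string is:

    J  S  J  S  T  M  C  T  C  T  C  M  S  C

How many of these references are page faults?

5

J → miss, frames {J}
S → miss, frames {J,S}
J → hit
S → hit
T → miss, frames {J,S,T}
M → miss, frames {J,S,T,M}
C → miss, evict J, frames {S,T,M,C}
T → hit
C → hit
T → hit
C → hit
M → hit
S → hit
C → hit
Page faults: 5.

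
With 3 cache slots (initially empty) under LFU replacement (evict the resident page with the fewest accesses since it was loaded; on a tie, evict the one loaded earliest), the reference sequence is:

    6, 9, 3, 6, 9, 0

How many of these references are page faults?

6: fault, frames (6)
9: fault, frames (6 9)
3: fault, frames (6 9 3)
6: hit
9: hit
0: fault, evict 3, frames (6 9 0)
Page faults: 4.

4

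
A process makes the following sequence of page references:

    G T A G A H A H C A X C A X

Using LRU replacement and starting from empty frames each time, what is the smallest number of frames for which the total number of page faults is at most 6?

f=1: 14 faults
f=2: 11 faults
f=3: 6 faults
f=4: 6 faults
f=5: 6 faults
f=6: 6 faults
Smallest f with faults ≤ 6 is 3.

3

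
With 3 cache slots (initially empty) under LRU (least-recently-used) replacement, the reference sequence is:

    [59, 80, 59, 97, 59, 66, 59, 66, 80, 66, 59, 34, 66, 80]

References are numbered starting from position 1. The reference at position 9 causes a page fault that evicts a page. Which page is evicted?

pos 1: 59 → miss, frames [59]
pos 2: 80 → miss, frames [59, 80]
pos 3: 59 → hit
pos 4: 97 → miss, frames [80, 59, 97]
pos 5: 59 → hit
pos 6: 66 → miss, evict 80, frames [97, 59, 66]
pos 7: 59 → hit
pos 8: 66 → hit
pos 9: 80 → miss, evict 97, frames [59, 66, 80]
At position 9, page 97 is evicted.

97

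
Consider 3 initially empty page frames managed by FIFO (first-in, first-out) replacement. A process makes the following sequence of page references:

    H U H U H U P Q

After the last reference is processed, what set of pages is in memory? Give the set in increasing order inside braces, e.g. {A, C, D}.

{P, Q, U}

H -> fault, frames {H}
U -> fault, frames {H,U}
H -> hit
U -> hit
H -> hit
U -> hit
P -> fault, frames {H,U,P}
Q -> fault, evict H, frames {U,P,Q}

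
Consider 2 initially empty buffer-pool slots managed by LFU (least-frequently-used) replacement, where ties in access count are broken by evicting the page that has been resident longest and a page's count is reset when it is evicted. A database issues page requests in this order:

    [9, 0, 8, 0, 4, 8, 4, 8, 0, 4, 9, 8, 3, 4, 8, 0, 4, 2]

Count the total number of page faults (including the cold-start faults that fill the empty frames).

15

9: fault, frames {9}
0: fault, frames {9,0}
8: fault, evict 9, frames {0,8}
0: hit
4: fault, evict 8, frames {0,4}
8: fault, evict 4, frames {0,8}
4: fault, evict 8, frames {0,4}
8: fault, evict 4, frames {0,8}
0: hit
4: fault, evict 8, frames {0,4}
9: fault, evict 4, frames {0,9}
8: fault, evict 9, frames {0,8}
3: fault, evict 8, frames {0,3}
4: fault, evict 3, frames {0,4}
8: fault, evict 4, frames {0,8}
0: hit
4: fault, evict 8, frames {0,4}
2: fault, evict 4, frames {0,2}
Page faults: 15.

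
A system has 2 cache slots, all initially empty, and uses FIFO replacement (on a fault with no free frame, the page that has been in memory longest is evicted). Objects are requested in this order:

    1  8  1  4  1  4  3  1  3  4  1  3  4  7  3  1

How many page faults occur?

12

1 → fault, frames {1}
8 → fault, frames {1,8}
1 → hit
4 → fault, evict 1, frames {8,4}
1 → fault, evict 8, frames {4,1}
4 → hit
3 → fault, evict 4, frames {1,3}
1 → hit
3 → hit
4 → fault, evict 1, frames {3,4}
1 → fault, evict 3, frames {4,1}
3 → fault, evict 4, frames {1,3}
4 → fault, evict 1, frames {3,4}
7 → fault, evict 3, frames {4,7}
3 → fault, evict 4, frames {7,3}
1 → fault, evict 7, frames {3,1}
Page faults: 12.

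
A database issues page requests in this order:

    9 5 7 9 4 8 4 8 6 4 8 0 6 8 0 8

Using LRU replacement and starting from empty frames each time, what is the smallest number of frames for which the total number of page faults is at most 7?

4

f=1: 16 faults
f=2: 13 faults
f=3: 8 faults
f=4: 7 faults
f=5: 7 faults
f=6: 7 faults
f=7: 7 faults
Smallest f with faults ≤ 7 is 4.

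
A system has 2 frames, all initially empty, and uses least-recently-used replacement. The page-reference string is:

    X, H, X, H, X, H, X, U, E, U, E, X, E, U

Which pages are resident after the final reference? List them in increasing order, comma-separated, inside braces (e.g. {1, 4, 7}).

X: miss, frames {X}
H: miss, frames {X,H}
X: hit
H: hit
X: hit
H: hit
X: hit
U: miss, evict H, frames {X,U}
E: miss, evict X, frames {U,E}
U: hit
E: hit
X: miss, evict U, frames {E,X}
E: hit
U: miss, evict X, frames {E,U}

{E, U}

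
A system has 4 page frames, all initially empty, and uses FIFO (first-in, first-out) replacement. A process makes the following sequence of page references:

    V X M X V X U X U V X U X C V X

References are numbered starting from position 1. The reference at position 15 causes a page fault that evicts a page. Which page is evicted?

X

pos 1: V -> miss, frames {V}
pos 2: X -> miss, frames {V,X}
pos 3: M -> miss, frames {V,X,M}
pos 4: X -> hit
pos 5: V -> hit
pos 6: X -> hit
pos 7: U -> miss, frames {V,X,M,U}
pos 8: X -> hit
pos 9: U -> hit
pos 10: V -> hit
pos 11: X -> hit
pos 12: U -> hit
pos 13: X -> hit
pos 14: C -> miss, evict V, frames {X,M,U,C}
pos 15: V -> miss, evict X, frames {M,U,C,V}
At position 15, page X is evicted.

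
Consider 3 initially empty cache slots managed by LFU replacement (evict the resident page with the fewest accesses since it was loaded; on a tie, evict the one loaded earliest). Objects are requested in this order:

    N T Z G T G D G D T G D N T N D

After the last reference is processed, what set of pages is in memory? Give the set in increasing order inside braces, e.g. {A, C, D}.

{D, G, N}

N -> miss, frames {N}
T -> miss, frames {N,T}
Z -> miss, frames {N,T,Z}
G -> miss, evict N, frames {T,Z,G}
T -> hit
G -> hit
D -> miss, evict Z, frames {T,G,D}
G -> hit
D -> hit
T -> hit
G -> hit
D -> hit
N -> miss, evict T, frames {G,D,N}
T -> miss, evict N, frames {G,D,T}
N -> miss, evict T, frames {G,D,N}
D -> hit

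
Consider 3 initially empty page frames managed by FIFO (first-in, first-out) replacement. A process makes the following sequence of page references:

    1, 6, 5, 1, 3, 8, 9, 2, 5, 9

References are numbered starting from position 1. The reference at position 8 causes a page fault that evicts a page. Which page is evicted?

pos 1: 1: miss, frames {1}
pos 2: 6: miss, frames {1,6}
pos 3: 5: miss, frames {1,6,5}
pos 4: 1: hit
pos 5: 3: miss, evict 1, frames {6,5,3}
pos 6: 8: miss, evict 6, frames {5,3,8}
pos 7: 9: miss, evict 5, frames {3,8,9}
pos 8: 2: miss, evict 3, frames {8,9,2}
At position 8, page 3 is evicted.

3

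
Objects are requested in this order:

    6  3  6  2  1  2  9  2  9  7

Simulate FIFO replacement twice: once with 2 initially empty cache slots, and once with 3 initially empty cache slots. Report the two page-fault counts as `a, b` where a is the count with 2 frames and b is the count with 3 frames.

7, 6

2 frames: F F . F F . F F . F → 7 faults.
3 frames: F F . F F . F . . F → 6 faults.
6 < 7: adding a frame reduced faults, as is typical.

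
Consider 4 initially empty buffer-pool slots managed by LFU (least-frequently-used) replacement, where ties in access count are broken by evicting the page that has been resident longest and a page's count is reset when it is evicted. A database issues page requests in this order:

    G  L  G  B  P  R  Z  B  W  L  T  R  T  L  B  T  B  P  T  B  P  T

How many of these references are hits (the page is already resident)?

G -> miss, frames [G]
L -> miss, frames [G, L]
G -> hit
B -> miss, frames [G, L, B]
P -> miss, frames [G, L, B, P]
R -> miss, evict L, frames [G, B, P, R]
Z -> miss, evict B, frames [G, P, R, Z]
B -> miss, evict P, frames [G, R, Z, B]
W -> miss, evict R, frames [G, Z, B, W]
L -> miss, evict Z, frames [G, B, W, L]
T -> miss, evict B, frames [G, W, L, T]
R -> miss, evict W, frames [G, L, T, R]
T -> hit
L -> hit
B -> miss, evict R, frames [G, L, T, B]
T -> hit
B -> hit
P -> miss, evict G, frames [L, T, B, P]
T -> hit
B -> hit
P -> hit
T -> hit
Hits: 9.

9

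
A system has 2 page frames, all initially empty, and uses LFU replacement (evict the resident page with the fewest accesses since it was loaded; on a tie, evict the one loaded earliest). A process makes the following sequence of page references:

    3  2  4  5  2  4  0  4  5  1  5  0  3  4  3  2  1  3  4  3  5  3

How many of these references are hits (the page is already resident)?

5

3 → fault, frames (3)
2 → fault, frames (3 2)
4 → fault, evict 3, frames (2 4)
5 → fault, evict 2, frames (4 5)
2 → fault, evict 4, frames (5 2)
4 → fault, evict 5, frames (2 4)
0 → fault, evict 2, frames (4 0)
4 → hit
5 → fault, evict 0, frames (4 5)
1 → fault, evict 5, frames (4 1)
5 → fault, evict 1, frames (4 5)
0 → fault, evict 5, frames (4 0)
3 → fault, evict 0, frames (4 3)
4 → hit
3 → hit
2 → fault, evict 3, frames (4 2)
1 → fault, evict 2, frames (4 1)
3 → fault, evict 1, frames (4 3)
4 → hit
3 → hit
5 → fault, evict 3, frames (4 5)
3 → fault, evict 5, frames (4 3)
Hits: 5.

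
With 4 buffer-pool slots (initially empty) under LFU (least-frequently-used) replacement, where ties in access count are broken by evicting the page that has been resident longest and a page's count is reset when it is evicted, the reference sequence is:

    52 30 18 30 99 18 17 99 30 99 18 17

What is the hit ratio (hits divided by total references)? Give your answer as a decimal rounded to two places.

52 → fault, frames [52]
30 → fault, frames [52, 30]
18 → fault, frames [52, 30, 18]
30 → hit
99 → fault, frames [52, 30, 18, 99]
18 → hit
17 → fault, evict 52, frames [30, 18, 99, 17]
99 → hit
30 → hit
99 → hit
18 → hit
17 → hit
Hits: 7 of 12 references → 7/12 = 0.5833.

0.58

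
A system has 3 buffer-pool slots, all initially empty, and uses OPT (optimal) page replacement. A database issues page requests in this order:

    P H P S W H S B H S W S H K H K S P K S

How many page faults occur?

8

P -> fault, frames [P]
H -> fault, frames [P, H]
P -> hit
S -> fault, frames [P, H, S]
W -> fault, evict P, frames [H, S, W]
H -> hit
S -> hit
B -> fault, evict W, frames [H, S, B]
H -> hit
S -> hit
W -> fault, evict B, frames [H, S, W]
S -> hit
H -> hit
K -> fault, evict W, frames [H, S, K]
H -> hit
K -> hit
S -> hit
P -> fault, evict H, frames [S, K, P]
K -> hit
S -> hit
Page faults: 8.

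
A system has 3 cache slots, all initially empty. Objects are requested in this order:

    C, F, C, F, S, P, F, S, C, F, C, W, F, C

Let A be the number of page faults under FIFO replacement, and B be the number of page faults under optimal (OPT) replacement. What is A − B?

1

Under FIFO: F F . . F F . . F F . F . . → 7 faults.
Under OPT: F F . . F F . . F . . F . . → 6 faults.
A − B = 7 − 6 = 1.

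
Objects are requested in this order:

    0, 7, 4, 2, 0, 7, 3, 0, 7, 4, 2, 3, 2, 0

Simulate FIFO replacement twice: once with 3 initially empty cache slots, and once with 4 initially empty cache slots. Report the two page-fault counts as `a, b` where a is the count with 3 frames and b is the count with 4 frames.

3 frames: F F F F F F F . . F F . . F → 10 faults.
4 frames: F F F F . . F F F F F F . F → 11 faults.
11 > 10: adding a frame increased faults — Belady's anomaly.

10, 11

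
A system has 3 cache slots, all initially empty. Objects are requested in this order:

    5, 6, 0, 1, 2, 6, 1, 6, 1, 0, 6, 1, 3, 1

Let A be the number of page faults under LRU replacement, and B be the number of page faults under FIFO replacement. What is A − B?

-1

Under LRU: F F F F F F . . . F . . F . → 8 faults.
Under FIFO: F F F F F F . . . F . F F . → 9 faults.
A − B = 8 − 9 = -1.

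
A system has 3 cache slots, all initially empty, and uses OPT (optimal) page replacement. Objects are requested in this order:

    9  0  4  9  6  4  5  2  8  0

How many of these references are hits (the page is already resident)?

3

9 -> fault, frames {9}
0 -> fault, frames {9,0}
4 -> fault, frames {9,0,4}
9 -> hit
6 -> fault, evict 9, frames {0,4,6}
4 -> hit
5 -> fault, evict 6, frames {0,4,5}
2 -> fault, evict 5, frames {0,4,2}
8 -> fault, evict 2, frames {0,4,8}
0 -> hit
Hits: 3.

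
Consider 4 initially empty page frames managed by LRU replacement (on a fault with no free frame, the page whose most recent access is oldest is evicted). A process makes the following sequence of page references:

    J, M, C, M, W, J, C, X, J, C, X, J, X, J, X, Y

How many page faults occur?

6

J -> fault, frames [J]
M -> fault, frames [J, M]
C -> fault, frames [J, M, C]
M -> hit
W -> fault, frames [J, C, M, W]
J -> hit
C -> hit
X -> fault, evict M, frames [W, J, C, X]
J -> hit
C -> hit
X -> hit
J -> hit
X -> hit
J -> hit
X -> hit
Y -> fault, evict W, frames [C, J, X, Y]
Page faults: 6.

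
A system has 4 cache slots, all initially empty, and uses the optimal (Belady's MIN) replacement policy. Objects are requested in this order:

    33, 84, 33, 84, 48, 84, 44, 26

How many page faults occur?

33: miss, frames [33]
84: miss, frames [33, 84]
33: hit
84: hit
48: miss, frames [33, 84, 48]
84: hit
44: miss, frames [33, 84, 48, 44]
26: miss, evict 44, frames [33, 84, 48, 26]
Page faults: 5.

5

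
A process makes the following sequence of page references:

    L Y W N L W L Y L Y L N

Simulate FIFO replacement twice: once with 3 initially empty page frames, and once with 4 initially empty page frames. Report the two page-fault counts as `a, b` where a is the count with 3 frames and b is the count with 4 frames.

3 frames: F F F F F . . F . . . . → 6 faults.
4 frames: F F F F . . . . . . . . → 4 faults.
4 < 6: adding a frame reduced faults, as is typical.

6, 4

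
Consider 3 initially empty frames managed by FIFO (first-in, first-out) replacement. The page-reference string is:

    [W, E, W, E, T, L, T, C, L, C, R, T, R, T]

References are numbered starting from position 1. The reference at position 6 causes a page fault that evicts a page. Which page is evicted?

W

pos 1: W → miss, frames [W]
pos 2: E → miss, frames [W, E]
pos 3: W → hit
pos 4: E → hit
pos 5: T → miss, frames [W, E, T]
pos 6: L → miss, evict W, frames [E, T, L]
At position 6, page W is evicted.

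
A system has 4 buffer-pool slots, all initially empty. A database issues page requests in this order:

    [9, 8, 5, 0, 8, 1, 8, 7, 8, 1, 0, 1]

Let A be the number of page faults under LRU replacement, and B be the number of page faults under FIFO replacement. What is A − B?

-1

Under LRU: F F F F . F . F . . . . → 6 faults.
Under FIFO: F F F F . F . F F . . . → 7 faults.
A − B = 6 − 7 = -1.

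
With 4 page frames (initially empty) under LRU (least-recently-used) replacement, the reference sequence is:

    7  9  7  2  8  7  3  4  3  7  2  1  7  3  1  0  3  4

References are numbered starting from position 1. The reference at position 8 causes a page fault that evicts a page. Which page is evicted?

pos 1: 7: fault, frames (7)
pos 2: 9: fault, frames (7 9)
pos 3: 7: hit
pos 4: 2: fault, frames (9 7 2)
pos 5: 8: fault, frames (9 7 2 8)
pos 6: 7: hit
pos 7: 3: fault, evict 9, frames (2 8 7 3)
pos 8: 4: fault, evict 2, frames (8 7 3 4)
At position 8, page 2 is evicted.

2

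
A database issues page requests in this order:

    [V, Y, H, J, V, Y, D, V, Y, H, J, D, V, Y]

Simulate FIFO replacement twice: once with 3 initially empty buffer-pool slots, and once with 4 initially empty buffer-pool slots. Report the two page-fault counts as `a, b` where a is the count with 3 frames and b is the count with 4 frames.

3 frames: F F F F F F F . . F F . F F → 11 faults.
4 frames: F F F F . . F F F F F F F F → 12 faults.
12 > 11: adding a frame increased faults — Belady's anomaly.

11, 12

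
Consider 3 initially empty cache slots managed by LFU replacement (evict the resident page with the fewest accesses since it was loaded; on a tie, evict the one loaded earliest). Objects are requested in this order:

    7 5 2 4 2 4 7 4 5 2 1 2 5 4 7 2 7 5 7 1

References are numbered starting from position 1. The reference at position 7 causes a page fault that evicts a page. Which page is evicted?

pos 1: 7 → fault, frames [7]
pos 2: 5 → fault, frames [7, 5]
pos 3: 2 → fault, frames [7, 5, 2]
pos 4: 4 → fault, evict 7, frames [5, 2, 4]
pos 5: 2 → hit
pos 6: 4 → hit
pos 7: 7 → fault, evict 5, frames [2, 4, 7]
At position 7, page 5 is evicted.

5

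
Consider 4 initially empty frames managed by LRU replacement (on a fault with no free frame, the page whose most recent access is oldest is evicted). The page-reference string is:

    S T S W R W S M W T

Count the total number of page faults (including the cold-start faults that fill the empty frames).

6

S → miss, frames [S]
T → miss, frames [S, T]
S → hit
W → miss, frames [T, S, W]
R → miss, frames [T, S, W, R]
W → hit
S → hit
M → miss, evict T, frames [R, W, S, M]
W → hit
T → miss, evict R, frames [S, M, W, T]
Page faults: 6.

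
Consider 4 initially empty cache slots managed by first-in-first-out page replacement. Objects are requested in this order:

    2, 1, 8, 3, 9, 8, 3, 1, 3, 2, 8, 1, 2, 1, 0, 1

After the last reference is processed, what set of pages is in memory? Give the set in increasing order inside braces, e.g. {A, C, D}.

{0, 1, 2, 9}

2 → miss, frames (2)
1 → miss, frames (2 1)
8 → miss, frames (2 1 8)
3 → miss, frames (2 1 8 3)
9 → miss, evict 2, frames (1 8 3 9)
8 → hit
3 → hit
1 → hit
3 → hit
2 → miss, evict 1, frames (8 3 9 2)
8 → hit
1 → miss, evict 8, frames (3 9 2 1)
2 → hit
1 → hit
0 → miss, evict 3, frames (9 2 1 0)
1 → hit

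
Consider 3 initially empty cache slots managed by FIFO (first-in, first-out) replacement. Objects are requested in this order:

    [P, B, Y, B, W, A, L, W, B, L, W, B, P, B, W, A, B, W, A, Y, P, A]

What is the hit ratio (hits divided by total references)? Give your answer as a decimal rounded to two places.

0.32

P → miss, frames {P}
B → miss, frames {P,B}
Y → miss, frames {P,B,Y}
B → hit
W → miss, evict P, frames {B,Y,W}
A → miss, evict B, frames {Y,W,A}
L → miss, evict Y, frames {W,A,L}
W → hit
B → miss, evict W, frames {A,L,B}
L → hit
W → miss, evict A, frames {L,B,W}
B → hit
P → miss, evict L, frames {B,W,P}
B → hit
W → hit
A → miss, evict B, frames {W,P,A}
B → miss, evict W, frames {P,A,B}
W → miss, evict P, frames {A,B,W}
A → hit
Y → miss, evict A, frames {B,W,Y}
P → miss, evict B, frames {W,Y,P}
A → miss, evict W, frames {Y,P,A}
Hits: 7 of 22 references → 7/22 = 0.3182.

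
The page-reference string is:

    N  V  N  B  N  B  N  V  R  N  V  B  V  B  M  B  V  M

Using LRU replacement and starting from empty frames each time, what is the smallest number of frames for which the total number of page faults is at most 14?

2

f=1: 18 faults
f=2: 11 faults
f=3: 6 faults
f=4: 5 faults
f=5: 5 faults
Smallest f with faults ≤ 14 is 2.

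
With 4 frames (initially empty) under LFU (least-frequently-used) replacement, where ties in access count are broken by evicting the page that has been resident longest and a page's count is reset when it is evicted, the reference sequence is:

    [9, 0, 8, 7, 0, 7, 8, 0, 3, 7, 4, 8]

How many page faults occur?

6

9 -> miss, frames [9]
0 -> miss, frames [9, 0]
8 -> miss, frames [9, 0, 8]
7 -> miss, frames [9, 0, 8, 7]
0 -> hit
7 -> hit
8 -> hit
0 -> hit
3 -> miss, evict 9, frames [0, 8, 7, 3]
7 -> hit
4 -> miss, evict 3, frames [0, 8, 7, 4]
8 -> hit
Page faults: 6.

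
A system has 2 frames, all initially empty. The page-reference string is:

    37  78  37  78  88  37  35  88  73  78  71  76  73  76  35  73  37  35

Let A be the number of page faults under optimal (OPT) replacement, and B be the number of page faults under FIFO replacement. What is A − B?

-3

Under OPT: F F . . F . F . F F F F . . F . F . → 10 faults.
Under FIFO: F F . . F F F F F F F F F . F . F . → 13 faults.
A − B = 10 − 13 = -3.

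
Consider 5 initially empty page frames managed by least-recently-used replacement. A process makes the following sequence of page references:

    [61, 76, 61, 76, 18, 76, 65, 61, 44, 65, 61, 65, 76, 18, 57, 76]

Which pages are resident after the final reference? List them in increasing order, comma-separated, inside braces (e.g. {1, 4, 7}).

61 → miss, frames {61}
76 → miss, frames {61,76}
61 → hit
76 → hit
18 → miss, frames {61,76,18}
76 → hit
65 → miss, frames {61,18,76,65}
61 → hit
44 → miss, frames {18,76,65,61,44}
65 → hit
61 → hit
65 → hit
76 → hit
18 → hit
57 → miss, evict 44, frames {61,65,76,18,57}
76 → hit

{18, 57, 61, 65, 76}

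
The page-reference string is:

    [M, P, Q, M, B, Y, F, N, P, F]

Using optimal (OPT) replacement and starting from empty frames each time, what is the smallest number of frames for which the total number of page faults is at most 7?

f=1: 10 faults
f=2: 8 faults
f=3: 7 faults
f=4: 7 faults
f=5: 7 faults
f=6: 7 faults
f=7: 7 faults
Smallest f with faults ≤ 7 is 3.

3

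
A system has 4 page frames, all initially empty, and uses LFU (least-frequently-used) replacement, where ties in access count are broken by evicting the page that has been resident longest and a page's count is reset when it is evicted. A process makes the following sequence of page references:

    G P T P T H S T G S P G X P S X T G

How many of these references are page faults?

9

G → fault, frames [G]
P → fault, frames [G, P]
T → fault, frames [G, P, T]
P → hit
T → hit
H → fault, frames [G, P, T, H]
S → fault, evict G, frames [P, T, H, S]
T → hit
G → fault, evict H, frames [P, T, S, G]
S → hit
P → hit
G → hit
X → fault, evict S, frames [P, T, G, X]
P → hit
S → fault, evict X, frames [P, T, G, S]
X → fault, evict S, frames [P, T, G, X]
T → hit
G → hit
Page faults: 9.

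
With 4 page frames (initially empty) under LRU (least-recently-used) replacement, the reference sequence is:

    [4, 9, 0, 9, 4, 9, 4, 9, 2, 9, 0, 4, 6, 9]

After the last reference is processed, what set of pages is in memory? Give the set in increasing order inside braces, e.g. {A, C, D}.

4: miss, frames [4]
9: miss, frames [4, 9]
0: miss, frames [4, 9, 0]
9: hit
4: hit
9: hit
4: hit
9: hit
2: miss, frames [0, 4, 9, 2]
9: hit
0: hit
4: hit
6: miss, evict 2, frames [9, 0, 4, 6]
9: hit

{0, 4, 6, 9}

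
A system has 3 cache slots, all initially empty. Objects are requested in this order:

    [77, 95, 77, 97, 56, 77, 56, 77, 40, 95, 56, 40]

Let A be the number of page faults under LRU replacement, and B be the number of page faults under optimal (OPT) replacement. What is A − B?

2

Under LRU: F F . F F . . . F F F . → 7 faults.
Under OPT: F F . F F . . . F . . . → 5 faults.
A − B = 7 − 5 = 2.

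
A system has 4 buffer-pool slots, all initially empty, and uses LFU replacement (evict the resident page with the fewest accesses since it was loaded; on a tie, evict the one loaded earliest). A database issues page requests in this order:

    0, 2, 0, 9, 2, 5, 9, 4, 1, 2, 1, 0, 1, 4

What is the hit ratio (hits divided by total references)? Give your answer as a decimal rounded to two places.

0.50

0 → miss, frames (0)
2 → miss, frames (0 2)
0 → hit
9 → miss, frames (0 2 9)
2 → hit
5 → miss, frames (0 2 9 5)
9 → hit
4 → miss, evict 5, frames (0 2 9 4)
1 → miss, evict 4, frames (0 2 9 1)
2 → hit
1 → hit
0 → hit
1 → hit
4 → miss, evict 9, frames (0 2 1 4)
Hits: 7 of 14 references → 7/14 = 0.5000.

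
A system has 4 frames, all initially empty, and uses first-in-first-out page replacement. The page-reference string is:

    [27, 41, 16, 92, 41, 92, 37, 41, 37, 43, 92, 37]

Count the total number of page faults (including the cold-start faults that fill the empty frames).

27: miss, frames [27]
41: miss, frames [27, 41]
16: miss, frames [27, 41, 16]
92: miss, frames [27, 41, 16, 92]
41: hit
92: hit
37: miss, evict 27, frames [41, 16, 92, 37]
41: hit
37: hit
43: miss, evict 41, frames [16, 92, 37, 43]
92: hit
37: hit
Page faults: 6.

6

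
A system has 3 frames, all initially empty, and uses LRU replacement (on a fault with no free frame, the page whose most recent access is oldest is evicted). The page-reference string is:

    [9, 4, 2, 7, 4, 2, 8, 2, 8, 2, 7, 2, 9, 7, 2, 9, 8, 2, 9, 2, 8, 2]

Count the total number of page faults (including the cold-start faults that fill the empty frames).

8

9 -> fault, frames {9}
4 -> fault, frames {9,4}
2 -> fault, frames {9,4,2}
7 -> fault, evict 9, frames {4,2,7}
4 -> hit
2 -> hit
8 -> fault, evict 7, frames {4,2,8}
2 -> hit
8 -> hit
2 -> hit
7 -> fault, evict 4, frames {8,2,7}
2 -> hit
9 -> fault, evict 8, frames {7,2,9}
7 -> hit
2 -> hit
9 -> hit
8 -> fault, evict 7, frames {2,9,8}
2 -> hit
9 -> hit
2 -> hit
8 -> hit
2 -> hit
Page faults: 8.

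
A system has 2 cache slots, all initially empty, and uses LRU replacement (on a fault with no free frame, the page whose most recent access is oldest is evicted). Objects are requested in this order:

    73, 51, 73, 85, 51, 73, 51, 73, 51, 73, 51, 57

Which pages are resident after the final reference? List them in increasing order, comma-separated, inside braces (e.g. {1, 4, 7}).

{51, 57}

73: miss, frames {73}
51: miss, frames {73,51}
73: hit
85: miss, evict 51, frames {73,85}
51: miss, evict 73, frames {85,51}
73: miss, evict 85, frames {51,73}
51: hit
73: hit
51: hit
73: hit
51: hit
57: miss, evict 73, frames {51,57}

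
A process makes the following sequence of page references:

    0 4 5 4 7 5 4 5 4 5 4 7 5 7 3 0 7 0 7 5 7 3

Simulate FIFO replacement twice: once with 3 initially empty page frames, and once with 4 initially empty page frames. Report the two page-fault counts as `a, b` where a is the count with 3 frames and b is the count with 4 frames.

3 frames: F F F . F . . . . . . . . . F F . . . F F F → 9 faults.
4 frames: F F F . F . . . . . . . . . F F . . . . . . → 6 faults.
6 < 9: adding a frame reduced faults, as is typical.

9, 6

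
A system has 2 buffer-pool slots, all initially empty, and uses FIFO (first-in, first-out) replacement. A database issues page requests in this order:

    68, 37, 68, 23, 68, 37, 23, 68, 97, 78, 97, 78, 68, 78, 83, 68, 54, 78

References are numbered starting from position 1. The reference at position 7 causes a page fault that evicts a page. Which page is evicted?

68

pos 1: 68 -> fault, frames {68}
pos 2: 37 -> fault, frames {68,37}
pos 3: 68 -> hit
pos 4: 23 -> fault, evict 68, frames {37,23}
pos 5: 68 -> fault, evict 37, frames {23,68}
pos 6: 37 -> fault, evict 23, frames {68,37}
pos 7: 23 -> fault, evict 68, frames {37,23}
At position 7, page 68 is evicted.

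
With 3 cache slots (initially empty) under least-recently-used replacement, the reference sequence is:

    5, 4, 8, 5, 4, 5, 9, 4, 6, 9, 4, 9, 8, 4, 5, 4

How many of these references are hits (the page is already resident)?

9

5: miss, frames (5)
4: miss, frames (5 4)
8: miss, frames (5 4 8)
5: hit
4: hit
5: hit
9: miss, evict 8, frames (4 5 9)
4: hit
6: miss, evict 5, frames (9 4 6)
9: hit
4: hit
9: hit
8: miss, evict 6, frames (4 9 8)
4: hit
5: miss, evict 9, frames (8 4 5)
4: hit
Hits: 9.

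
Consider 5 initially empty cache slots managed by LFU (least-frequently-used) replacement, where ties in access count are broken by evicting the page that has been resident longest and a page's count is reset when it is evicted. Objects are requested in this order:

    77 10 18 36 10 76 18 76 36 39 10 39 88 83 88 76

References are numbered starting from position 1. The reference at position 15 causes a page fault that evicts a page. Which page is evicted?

pos 1: 77 → fault, frames [77]
pos 2: 10 → fault, frames [77, 10]
pos 3: 18 → fault, frames [77, 10, 18]
pos 4: 36 → fault, frames [77, 10, 18, 36]
pos 5: 10 → hit
pos 6: 76 → fault, frames [77, 10, 18, 36, 76]
pos 7: 18 → hit
pos 8: 76 → hit
pos 9: 36 → hit
pos 10: 39 → fault, evict 77, frames [10, 18, 36, 76, 39]
pos 11: 10 → hit
pos 12: 39 → hit
pos 13: 88 → fault, evict 18, frames [10, 36, 76, 39, 88]
pos 14: 83 → fault, evict 88, frames [10, 36, 76, 39, 83]
pos 15: 88 → fault, evict 83, frames [10, 36, 76, 39, 88]
At position 15, page 83 is evicted.

83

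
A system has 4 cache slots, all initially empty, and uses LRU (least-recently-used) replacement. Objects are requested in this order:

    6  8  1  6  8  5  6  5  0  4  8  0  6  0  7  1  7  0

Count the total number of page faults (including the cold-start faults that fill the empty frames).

6 -> fault, frames {6}
8 -> fault, frames {6,8}
1 -> fault, frames {6,8,1}
6 -> hit
8 -> hit
5 -> fault, frames {1,6,8,5}
6 -> hit
5 -> hit
0 -> fault, evict 1, frames {8,6,5,0}
4 -> fault, evict 8, frames {6,5,0,4}
8 -> fault, evict 6, frames {5,0,4,8}
0 -> hit
6 -> fault, evict 5, frames {4,8,0,6}
0 -> hit
7 -> fault, evict 4, frames {8,6,0,7}
1 -> fault, evict 8, frames {6,0,7,1}
7 -> hit
0 -> hit
Page faults: 10.

10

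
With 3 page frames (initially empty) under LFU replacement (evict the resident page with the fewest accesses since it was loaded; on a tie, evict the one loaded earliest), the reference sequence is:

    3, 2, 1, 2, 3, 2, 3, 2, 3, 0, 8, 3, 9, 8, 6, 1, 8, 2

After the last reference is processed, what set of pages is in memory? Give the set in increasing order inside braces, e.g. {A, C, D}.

{2, 3, 8}

3: fault, frames [3]
2: fault, frames [3, 2]
1: fault, frames [3, 2, 1]
2: hit
3: hit
2: hit
3: hit
2: hit
3: hit
0: fault, evict 1, frames [3, 2, 0]
8: fault, evict 0, frames [3, 2, 8]
3: hit
9: fault, evict 8, frames [3, 2, 9]
8: fault, evict 9, frames [3, 2, 8]
6: fault, evict 8, frames [3, 2, 6]
1: fault, evict 6, frames [3, 2, 1]
8: fault, evict 1, frames [3, 2, 8]
2: hit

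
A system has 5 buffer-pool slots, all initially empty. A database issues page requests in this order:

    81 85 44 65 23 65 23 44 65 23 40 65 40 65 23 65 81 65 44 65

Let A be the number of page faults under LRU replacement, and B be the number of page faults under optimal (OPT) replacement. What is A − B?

Under LRU: F F F F F . . . . . F . . . . . F . . . → 7 faults.
Under OPT: F F F F F . . . . . F . . . . . . . . . → 6 faults.
A − B = 7 − 6 = 1.

1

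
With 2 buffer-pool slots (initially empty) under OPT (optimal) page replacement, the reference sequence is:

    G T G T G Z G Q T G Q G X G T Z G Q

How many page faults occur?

G -> fault, frames {G}
T -> fault, frames {G,T}
G -> hit
T -> hit
G -> hit
Z -> fault, evict T, frames {G,Z}
G -> hit
Q -> fault, evict Z, frames {G,Q}
T -> fault, evict Q, frames {G,T}
G -> hit
Q -> fault, evict T, frames {G,Q}
G -> hit
X -> fault, evict Q, frames {G,X}
G -> hit
T -> fault, evict X, frames {G,T}
Z -> fault, evict T, frames {G,Z}
G -> hit
Q -> fault, evict Z, frames {G,Q}
Page faults: 10.

10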